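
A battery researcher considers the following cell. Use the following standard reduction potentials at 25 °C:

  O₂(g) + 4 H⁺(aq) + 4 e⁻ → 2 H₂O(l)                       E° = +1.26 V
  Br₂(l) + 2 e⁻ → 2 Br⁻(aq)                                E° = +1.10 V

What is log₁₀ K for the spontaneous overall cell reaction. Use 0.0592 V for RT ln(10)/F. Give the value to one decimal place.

10.8

Cathode: O₂/H₂O; anode: Br₂/Br⁻. E°cell = +0.16 V, n = 4.
log K = nE°cell / 0.0592 = (4)(+0.16) / 0.0592 = 10.8.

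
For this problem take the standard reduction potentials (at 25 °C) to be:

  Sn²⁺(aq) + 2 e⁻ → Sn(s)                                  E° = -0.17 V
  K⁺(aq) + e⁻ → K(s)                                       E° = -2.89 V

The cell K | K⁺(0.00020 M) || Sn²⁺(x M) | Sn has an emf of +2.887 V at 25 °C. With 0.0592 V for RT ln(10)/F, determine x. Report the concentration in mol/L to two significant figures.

0.018 M

Sn²⁺/Sn is the cathode, K⁺/K the anode: E°cell = +2.72 V, n = 2.
Overall reaction: Sn²⁺(aq) + 2 K(s) → Sn(s) + 2 K⁺(aq); Q = [K⁺]^2/[Sn²⁺]^1.
From E = E° − (0.0592/n) log Q: log Q = (E° − E)·n/0.0592 = (+2.72 − (+2.887))·2/0.0592 = -5.6419.
So 1·log[Sn²⁺] = 2·log(0.0002) − log Q = -7.3979 − (-5.6419) = -1.7560; [Sn²⁺] = 10^(-1.7560) ≈ 0.018 M.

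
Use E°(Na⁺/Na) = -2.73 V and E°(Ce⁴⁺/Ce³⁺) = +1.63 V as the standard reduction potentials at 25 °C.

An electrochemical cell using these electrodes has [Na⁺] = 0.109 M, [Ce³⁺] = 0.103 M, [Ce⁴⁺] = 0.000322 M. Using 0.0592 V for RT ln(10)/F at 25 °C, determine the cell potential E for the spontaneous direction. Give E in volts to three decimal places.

Ce⁴⁺/Ce³⁺ is the cathode (higher E°), Na⁺/Na the anode: E°cell = +1.63 − (-2.73) = +4.36 V, n = 1.
Overall: Ce⁴⁺(aq) + Na(s) → Ce³⁺(aq) + Na⁺(aq)
Q = [Ce³⁺]·[Na⁺] / ([Ce⁴⁺]); log Q = 1.542.
E = E° − (0.0592/n) log Q = +4.36 − (0.0592/1)(1.542) = +4.269 V.

+4.269 V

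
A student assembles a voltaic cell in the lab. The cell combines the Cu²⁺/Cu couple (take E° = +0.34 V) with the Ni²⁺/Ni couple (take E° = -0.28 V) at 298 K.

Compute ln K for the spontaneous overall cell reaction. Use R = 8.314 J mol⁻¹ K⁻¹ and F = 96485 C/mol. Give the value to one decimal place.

48.3

Cathode: Cu²⁺/Cu; anode: Ni²⁺/Ni. E°cell = (+0.34) − (-0.28) = +0.62 V, with n = 2.
ΔG° = −nFE° = −RT ln K, so ln K = nFE°/(RT) = (2)(96485)(+0.62) / ((8.314)(298)) = 48.290.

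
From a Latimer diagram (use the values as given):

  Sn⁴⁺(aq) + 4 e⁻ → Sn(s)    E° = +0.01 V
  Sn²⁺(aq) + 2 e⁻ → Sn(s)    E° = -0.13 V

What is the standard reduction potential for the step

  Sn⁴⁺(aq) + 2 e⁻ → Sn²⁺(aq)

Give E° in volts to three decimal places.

+0.150 V

Sequential free energies add, so n₃E°₃ = n₁E°₁ + n₂E°₂.
With n₃ = 4, and the known step contributing 2×(-0.13) V, the unknown satisfies 2·E° = 4×(+0.01) − 2×(-0.13) = +0.300.
E° = +0.300 / 2 = +0.150 V.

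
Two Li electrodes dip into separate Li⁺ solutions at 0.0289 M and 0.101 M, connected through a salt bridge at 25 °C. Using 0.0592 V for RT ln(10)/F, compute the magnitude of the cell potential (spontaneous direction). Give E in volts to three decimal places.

For a concentration cell E°cell = 0. The 0.101 M side is the cathode (reduction is favoured where [Li⁺] is higher).
With n = 1, E = −(0.0592/1) log([Li⁺]ₐₙ/[Li⁺]꜀ₐₜ) = −(0.0592/1) log(0.0289/0.101) = −(0.0592/1)(-0.543) = +0.032 V.

+0.032 V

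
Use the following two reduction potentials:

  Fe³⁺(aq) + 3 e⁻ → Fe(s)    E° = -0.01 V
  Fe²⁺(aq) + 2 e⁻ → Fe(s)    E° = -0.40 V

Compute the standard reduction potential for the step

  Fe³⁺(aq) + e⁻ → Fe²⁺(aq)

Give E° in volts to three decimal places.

+0.770 V

Sequential free energies add, so n₃E°₃ = n₁E°₁ + n₂E°₂.
With n₃ = 3, and the known step contributing 2×(-0.40) V, the unknown satisfies 1·E° = 3×(-0.01) − 2×(-0.40) = +0.770.
E° = +0.770 / 1 = +0.770 V.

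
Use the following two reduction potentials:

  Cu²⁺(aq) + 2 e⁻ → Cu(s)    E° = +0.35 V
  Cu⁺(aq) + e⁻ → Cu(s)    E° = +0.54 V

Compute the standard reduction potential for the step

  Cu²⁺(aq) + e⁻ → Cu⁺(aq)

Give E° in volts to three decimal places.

Sequential free energies add, so n₃E°₃ = n₁E°₁ + n₂E°₂.
With n₃ = 2, and the known step contributing 1×(+0.54) V, the unknown satisfies 1·E° = 2×(+0.35) − 1×(+0.54) = +0.160.
E° = +0.160 / 1 = +0.160 V.

+0.160 V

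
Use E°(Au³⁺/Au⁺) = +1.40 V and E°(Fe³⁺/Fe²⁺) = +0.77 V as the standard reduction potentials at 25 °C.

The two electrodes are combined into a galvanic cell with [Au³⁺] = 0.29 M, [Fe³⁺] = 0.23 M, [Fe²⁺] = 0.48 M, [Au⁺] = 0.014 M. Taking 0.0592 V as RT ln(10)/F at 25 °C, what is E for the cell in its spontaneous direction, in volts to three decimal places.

+0.688 V

Au³⁺/Au⁺ is the cathode (higher E°), Fe³⁺/Fe²⁺ the anode: E°cell = +1.40 − (+0.77) = +0.63 V, n = 2.
Overall: Au³⁺(aq) + 2 Fe²⁺(aq) → Au⁺(aq) + 2 Fe³⁺(aq)
Q = [Au⁺]·[Fe³⁺]^2 / ([Au³⁺]·[Fe²⁺]^2); log Q = -1.955.
E = E° − (0.0592/n) log Q = +0.63 − (0.0592/2)(-1.955) = +0.688 V.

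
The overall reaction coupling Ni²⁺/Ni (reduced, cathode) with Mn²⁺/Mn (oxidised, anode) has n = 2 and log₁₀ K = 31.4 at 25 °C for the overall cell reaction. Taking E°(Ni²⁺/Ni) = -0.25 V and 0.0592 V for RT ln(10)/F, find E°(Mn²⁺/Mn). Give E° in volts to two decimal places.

-1.18 V

E°cell = (0.0592/n)·log K = (0.0592/2)(31.4) = +0.929 V.
Since Ni²⁺/Ni is the cathode and Mn²⁺/Mn the anode, E°cell = E°(Ni²⁺/Ni) − E°(Mn²⁺/Mn).
So E°(Mn²⁺/Mn) = E°(Ni²⁺/Ni) − E°cell = (-0.25) − (+0.929) = -1.18 V.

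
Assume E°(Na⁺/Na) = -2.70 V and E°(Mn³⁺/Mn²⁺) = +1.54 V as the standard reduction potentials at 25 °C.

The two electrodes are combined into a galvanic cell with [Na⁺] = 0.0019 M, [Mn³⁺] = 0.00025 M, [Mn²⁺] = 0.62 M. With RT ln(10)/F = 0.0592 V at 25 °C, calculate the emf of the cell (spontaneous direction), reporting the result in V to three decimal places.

Mn³⁺/Mn²⁺ is the cathode (higher E°), Na⁺/Na the anode: E°cell = +1.54 − (-2.70) = +4.24 V, n = 1.
Overall: Mn³⁺(aq) + Na(s) → Mn²⁺(aq) + Na⁺(aq)
Q = [Mn²⁺]·[Na⁺] / ([Mn³⁺]); log Q = 0.673.
E = E° − (0.0592/n) log Q = +4.24 − (0.0592/1)(0.673) = +4.200 V.

+4.200 V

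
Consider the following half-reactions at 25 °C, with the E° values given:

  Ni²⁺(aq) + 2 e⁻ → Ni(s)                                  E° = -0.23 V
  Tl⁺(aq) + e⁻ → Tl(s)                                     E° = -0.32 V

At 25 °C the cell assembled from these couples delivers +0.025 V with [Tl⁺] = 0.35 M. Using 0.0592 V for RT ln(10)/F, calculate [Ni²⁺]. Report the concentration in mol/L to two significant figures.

Ni²⁺/Ni is the cathode, Tl⁺/Tl the anode: E°cell = +0.09 V, n = 2.
Overall reaction: Ni²⁺(aq) + 2 Tl(s) → Ni(s) + 2 Tl⁺(aq); Q = [Tl⁺]^2/[Ni²⁺]^1.
From E = E° − (0.0592/n) log Q: log Q = (E° − E)·n/0.0592 = (+0.09 − (+0.025))·2/0.0592 = 2.1959.
So 1·log[Ni²⁺] = 2·log(0.35) − log Q = -0.9119 − (2.1959) = -3.1078; [Ni²⁺] = 10^(-3.1078) ≈ 0.00078 M.

0.00078 M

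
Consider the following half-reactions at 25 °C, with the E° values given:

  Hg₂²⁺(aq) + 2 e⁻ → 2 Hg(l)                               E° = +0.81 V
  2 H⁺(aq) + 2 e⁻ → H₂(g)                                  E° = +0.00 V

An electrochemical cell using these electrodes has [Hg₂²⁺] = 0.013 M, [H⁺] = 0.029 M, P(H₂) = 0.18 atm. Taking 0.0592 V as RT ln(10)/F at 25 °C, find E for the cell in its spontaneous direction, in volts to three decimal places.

+0.823 V

Hg₂²⁺/Hg is the cathode (higher E°), H⁺/H₂ the anode: E°cell = +0.81 − (+0.00) = +0.81 V, n = 2.
Overall: Hg₂²⁺(aq) + H₂(g) → 2 Hg(l) + 2 H⁺(aq)
Q = [H⁺]^2 / ([Hg₂²⁺]·P(H₂)); log Q = -0.444.
E = E° − (0.0592/n) log Q = +0.81 − (0.0592/2)(-0.444) = +0.823 V.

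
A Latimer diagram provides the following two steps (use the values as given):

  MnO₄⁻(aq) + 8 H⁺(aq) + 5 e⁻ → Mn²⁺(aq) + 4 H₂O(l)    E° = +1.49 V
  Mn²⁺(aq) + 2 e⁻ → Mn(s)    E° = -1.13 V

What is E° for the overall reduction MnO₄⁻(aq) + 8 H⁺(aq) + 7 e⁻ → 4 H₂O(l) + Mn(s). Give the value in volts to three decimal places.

Since ΔG° = −nFE° is additive over sequential reductions, n₃E°₃ = n₁E°₁ + n₂E°₂.
E°₃ = (5×+1.49 + 2×-1.13) / 7 = (+5.190) / 7 = +0.741 V.
E° values themselves are not directly additive — weighting by electron count is essential.

+0.741 V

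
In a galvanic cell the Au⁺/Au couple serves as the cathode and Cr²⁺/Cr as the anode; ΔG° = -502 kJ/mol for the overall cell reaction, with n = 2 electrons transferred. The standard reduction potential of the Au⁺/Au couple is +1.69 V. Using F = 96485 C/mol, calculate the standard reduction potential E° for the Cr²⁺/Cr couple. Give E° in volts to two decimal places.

E°cell = −ΔG°/(nF) = −(-502×10³)/((2)(96485)) = +2.601 V.
Since Au⁺/Au is the cathode and Cr²⁺/Cr the anode, E°cell = E°(Au⁺/Au) − E°(Cr²⁺/Cr).
So E°(Cr²⁺/Cr) = E°(Au⁺/Au) − E°cell = (+1.69) − (+2.601) = -0.91 V.

-0.91 V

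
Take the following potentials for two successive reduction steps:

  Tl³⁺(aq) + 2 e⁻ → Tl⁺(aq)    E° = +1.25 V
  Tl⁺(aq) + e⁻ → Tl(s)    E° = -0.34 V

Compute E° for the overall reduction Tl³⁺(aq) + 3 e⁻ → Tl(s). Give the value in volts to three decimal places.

Standard free energies of sequential steps add: ΔG°₃ = ΔG°₁ + ΔG°₂, so n₃E°₃ = n₁E°₁ + n₂E°₂.
E°₃ = (2×+1.25 + 1×-0.34) / 3 = (+2.160) / 3 = +0.720 V.

+0.720 V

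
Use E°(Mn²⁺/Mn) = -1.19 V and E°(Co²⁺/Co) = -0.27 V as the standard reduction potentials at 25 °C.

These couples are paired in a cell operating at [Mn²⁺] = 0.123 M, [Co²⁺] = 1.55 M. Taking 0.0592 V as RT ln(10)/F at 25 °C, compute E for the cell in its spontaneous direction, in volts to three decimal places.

Co²⁺/Co is the cathode (higher E°), Mn²⁺/Mn the anode: E°cell = -0.27 − (-1.19) = +0.92 V, n = 2.
Overall: Co²⁺(aq) + Mn(s) → Co(s) + Mn²⁺(aq)
Q = [Mn²⁺] / ([Co²⁺]); log Q = -1.100.
E = E° − (0.0592/n) log Q = +0.92 − (0.0592/2)(-1.100) = +0.953 V.

+0.953 V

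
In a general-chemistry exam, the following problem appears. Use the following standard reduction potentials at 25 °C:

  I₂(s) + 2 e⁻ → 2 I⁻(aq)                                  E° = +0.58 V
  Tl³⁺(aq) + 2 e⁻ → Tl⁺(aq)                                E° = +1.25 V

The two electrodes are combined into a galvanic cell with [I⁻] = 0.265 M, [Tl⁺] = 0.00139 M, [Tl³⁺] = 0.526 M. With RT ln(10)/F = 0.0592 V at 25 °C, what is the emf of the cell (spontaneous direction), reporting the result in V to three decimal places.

Tl³⁺/Tl⁺ is the cathode (higher E°), I₂/I⁻ the anode: E°cell = +1.25 − (+0.58) = +0.67 V, n = 2.
Overall: Tl³⁺(aq) + 2 I⁻(aq) → Tl⁺(aq) + I₂(s)
Q = [Tl⁺] / ([Tl³⁺]·[I⁻]^2); log Q = -1.424.
E = E° − (0.0592/n) log Q = +0.67 − (0.0592/2)(-1.424) = +0.712 V.

+0.712 V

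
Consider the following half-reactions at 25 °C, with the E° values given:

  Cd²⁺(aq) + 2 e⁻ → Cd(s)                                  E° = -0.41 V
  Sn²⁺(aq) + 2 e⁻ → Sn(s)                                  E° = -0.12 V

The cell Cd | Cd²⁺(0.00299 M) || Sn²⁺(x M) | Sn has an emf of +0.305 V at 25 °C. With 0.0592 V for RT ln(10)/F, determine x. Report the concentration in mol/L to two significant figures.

0.0096 M

Sn²⁺/Sn is the cathode, Cd²⁺/Cd the anode: E°cell = +0.29 V, n = 2.
Overall reaction: Sn²⁺(aq) + Cd(s) → Sn(s) + Cd²⁺(aq); Q = [Cd²⁺]^1/[Sn²⁺]^1.
From E = E° − (0.0592/n) log Q: log Q = (E° − E)·n/0.0592 = (+0.29 − (+0.305))·2/0.0592 = -0.5068.
So 1·log[Sn²⁺] = 1·log(0.00299) − log Q = -2.5243 − (-0.5068) = -2.0175; [Sn²⁺] = 10^(-2.0175) ≈ 0.0096 M.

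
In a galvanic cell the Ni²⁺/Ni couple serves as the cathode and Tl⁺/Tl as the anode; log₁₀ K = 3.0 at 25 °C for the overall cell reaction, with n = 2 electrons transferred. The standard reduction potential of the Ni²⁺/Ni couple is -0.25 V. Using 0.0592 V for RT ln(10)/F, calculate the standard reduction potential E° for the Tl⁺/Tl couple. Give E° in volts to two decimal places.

E°cell = (0.0592/n)·log K = (0.0592/2)(3.0) = +0.089 V.
Since Ni²⁺/Ni is the cathode and Tl⁺/Tl the anode, E°cell = E°(Ni²⁺/Ni) − E°(Tl⁺/Tl).
So E°(Tl⁺/Tl) = E°(Ni²⁺/Ni) − E°cell = (-0.25) − (+0.089) = -0.34 V.

-0.34 V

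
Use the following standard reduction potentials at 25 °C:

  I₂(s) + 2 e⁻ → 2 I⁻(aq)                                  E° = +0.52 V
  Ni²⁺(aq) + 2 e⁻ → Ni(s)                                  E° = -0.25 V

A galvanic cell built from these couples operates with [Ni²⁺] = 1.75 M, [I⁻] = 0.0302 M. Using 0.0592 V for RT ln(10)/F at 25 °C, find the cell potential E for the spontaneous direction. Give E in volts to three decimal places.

+0.853 V

I₂/I⁻ is the cathode (higher E°), Ni²⁺/Ni the anode: E°cell = +0.52 − (-0.25) = +0.77 V, n = 2.
Overall: I₂(s) + Ni(s) → 2 I⁻(aq) + Ni²⁺(aq)
Q = [I⁻]^2·[Ni²⁺]; log Q = -2.797.
E = E° − (0.0592/n) log Q = +0.77 − (0.0592/2)(-2.797) = +0.853 V.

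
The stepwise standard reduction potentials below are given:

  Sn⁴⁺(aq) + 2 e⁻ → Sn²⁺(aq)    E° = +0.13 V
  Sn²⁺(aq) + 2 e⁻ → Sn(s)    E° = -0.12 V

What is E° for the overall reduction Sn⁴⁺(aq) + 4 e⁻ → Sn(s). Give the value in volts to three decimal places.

Adding the free-energy changes (−nFE°) of the two steps gives −n₃FE°₃ = −n₁FE°₁ − n₂FE°₂.
E°₃ = (2×+0.13 + 2×-0.12) / 4 = (+0.020) / 4 = +0.005 V.

+0.005 V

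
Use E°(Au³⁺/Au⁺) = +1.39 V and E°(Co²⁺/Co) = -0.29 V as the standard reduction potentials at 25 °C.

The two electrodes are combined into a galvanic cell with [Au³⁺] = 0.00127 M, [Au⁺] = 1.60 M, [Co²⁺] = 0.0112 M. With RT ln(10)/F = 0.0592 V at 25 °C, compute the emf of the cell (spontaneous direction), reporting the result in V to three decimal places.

Au³⁺/Au⁺ is the cathode (higher E°), Co²⁺/Co the anode: E°cell = +1.39 − (-0.29) = +1.68 V, n = 2.
Overall: Au³⁺(aq) + Co(s) → Au⁺(aq) + Co²⁺(aq)
Q = [Au⁺]·[Co²⁺] / ([Au³⁺]); log Q = 1.150.
E = E° − (0.0592/n) log Q = +1.68 − (0.0592/2)(1.150) = +1.646 V.

+1.646 V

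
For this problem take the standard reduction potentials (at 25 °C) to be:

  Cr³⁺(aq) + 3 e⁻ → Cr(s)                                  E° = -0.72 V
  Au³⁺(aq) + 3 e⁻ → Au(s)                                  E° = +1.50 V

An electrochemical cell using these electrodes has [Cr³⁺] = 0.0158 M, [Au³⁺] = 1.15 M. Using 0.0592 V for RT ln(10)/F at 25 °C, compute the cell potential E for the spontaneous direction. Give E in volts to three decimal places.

+2.257 V

Au³⁺/Au is the cathode (higher E°), Cr³⁺/Cr the anode: E°cell = +1.50 − (-0.72) = +2.22 V, n = 3.
Overall: Au³⁺(aq) + Cr(s) → Au(s) + Cr³⁺(aq)
Q = [Cr³⁺] / ([Au³⁺]); log Q = -1.862.
E = E° − (0.0592/n) log Q = +2.22 − (0.0592/3)(-1.862) = +2.257 V.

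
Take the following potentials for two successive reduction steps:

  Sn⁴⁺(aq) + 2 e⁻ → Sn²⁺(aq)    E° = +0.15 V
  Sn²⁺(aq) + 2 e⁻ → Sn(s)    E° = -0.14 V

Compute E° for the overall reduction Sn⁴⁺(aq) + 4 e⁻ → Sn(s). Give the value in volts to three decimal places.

Standard free energies of sequential steps add: ΔG°₃ = ΔG°₁ + ΔG°₂, so n₃E°₃ = n₁E°₁ + n₂E°₂.
E°₃ = (2×+0.15 + 2×-0.14) / 4 = (+0.020) / 4 = +0.005 V.

+0.005 V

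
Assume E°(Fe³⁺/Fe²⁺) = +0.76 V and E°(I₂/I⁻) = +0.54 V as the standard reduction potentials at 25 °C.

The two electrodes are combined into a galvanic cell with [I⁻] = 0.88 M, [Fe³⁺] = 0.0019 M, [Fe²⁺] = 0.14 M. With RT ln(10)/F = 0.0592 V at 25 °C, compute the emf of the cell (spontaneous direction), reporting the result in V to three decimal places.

Fe³⁺/Fe²⁺ is the cathode (higher E°), I₂/I⁻ the anode: E°cell = +0.76 − (+0.54) = +0.22 V, n = 2.
Overall: 2 Fe³⁺(aq) + 2 I⁻(aq) → 2 Fe²⁺(aq) + I₂(s)
Q = [Fe²⁺]^2 / ([Fe³⁺]^2·[I⁻]^2); log Q = 3.846.
E = E° − (0.0592/n) log Q = +0.22 − (0.0592/2)(3.846) = +0.106 V.

+0.106 V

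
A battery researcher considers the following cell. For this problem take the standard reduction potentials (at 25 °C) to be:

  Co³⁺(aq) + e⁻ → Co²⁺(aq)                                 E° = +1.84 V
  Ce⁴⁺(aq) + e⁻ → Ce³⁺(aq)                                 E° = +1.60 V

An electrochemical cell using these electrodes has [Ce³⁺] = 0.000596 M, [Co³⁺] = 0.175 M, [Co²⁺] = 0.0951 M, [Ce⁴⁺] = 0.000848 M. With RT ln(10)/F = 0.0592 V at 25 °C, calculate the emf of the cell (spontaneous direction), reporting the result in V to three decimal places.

Co³⁺/Co²⁺ is the cathode (higher E°), Ce⁴⁺/Ce³⁺ the anode: E°cell = +1.84 − (+1.60) = +0.24 V, n = 1.
Overall: Co³⁺(aq) + Ce³⁺(aq) → Co²⁺(aq) + Ce⁴⁺(aq)
Q = [Co²⁺]·[Ce⁴⁺] / ([Co³⁺]·[Ce³⁺]); log Q = -0.112.
E = E° − (0.0592/n) log Q = +0.24 − (0.0592/1)(-0.112) = +0.247 V.

+0.247 V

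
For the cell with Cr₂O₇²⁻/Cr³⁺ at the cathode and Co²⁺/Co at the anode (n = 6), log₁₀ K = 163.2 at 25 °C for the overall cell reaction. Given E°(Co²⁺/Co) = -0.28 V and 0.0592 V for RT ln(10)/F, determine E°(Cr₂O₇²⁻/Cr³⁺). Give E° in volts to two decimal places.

+1.33 V

E°cell = (0.0592/n)·log K = (0.0592/6)(163.2) = +1.610 V.
Since Cr₂O₇²⁻/Cr³⁺ is the cathode and Co²⁺/Co the anode, E°cell = E°(Cr₂O₇²⁻/Cr³⁺) − E°(Co²⁺/Co).
So E°(Cr₂O₇²⁻/Cr³⁺) = E°cell + E°(Co²⁺/Co) = +1.610 + (-0.28) = +1.33 V.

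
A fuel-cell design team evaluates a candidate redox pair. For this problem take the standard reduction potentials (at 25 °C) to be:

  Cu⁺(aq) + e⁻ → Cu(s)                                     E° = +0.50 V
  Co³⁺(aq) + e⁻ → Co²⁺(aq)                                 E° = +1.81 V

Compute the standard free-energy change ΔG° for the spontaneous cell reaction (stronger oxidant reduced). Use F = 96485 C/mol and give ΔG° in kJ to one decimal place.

-126.4 kJ

Co³⁺/Co²⁺ (E° = +1.81 V) is the cathode; Cu⁺/Cu (E° = +0.50 V) is the anode, so E°cell = +1.31 V.
Balancing electrons gives n = 1 (lcm of 1 and 1).
ΔG° = −nFE° = −(1)(96485)(+1.31) = -126,395 J = -126.4 kJ.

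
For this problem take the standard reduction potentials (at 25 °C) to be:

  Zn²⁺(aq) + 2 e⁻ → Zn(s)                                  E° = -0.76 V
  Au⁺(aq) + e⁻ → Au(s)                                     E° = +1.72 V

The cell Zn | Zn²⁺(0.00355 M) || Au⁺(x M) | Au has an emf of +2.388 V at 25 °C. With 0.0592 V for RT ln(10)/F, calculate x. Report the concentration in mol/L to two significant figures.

Au⁺/Au is the cathode, Zn²⁺/Zn the anode: E°cell = +2.48 V, n = 2.
Overall reaction: 2 Au⁺(aq) + Zn(s) → 2 Au(s) + Zn²⁺(aq); Q = [Zn²⁺]^1/[Au⁺]^2.
From E = E° − (0.0592/n) log Q: log Q = (E° − E)·n/0.0592 = (+2.48 − (+2.388))·2/0.0592 = 3.1081.
So 2·log[Au⁺] = 1·log(0.00355) − log Q = -2.4498 − (3.1081) = -5.5579; log[Au⁺] = -5.5579 / 2 = -2.7790; [Au⁺] = 10^(-2.7790) ≈ 0.0017 M.

0.0017 M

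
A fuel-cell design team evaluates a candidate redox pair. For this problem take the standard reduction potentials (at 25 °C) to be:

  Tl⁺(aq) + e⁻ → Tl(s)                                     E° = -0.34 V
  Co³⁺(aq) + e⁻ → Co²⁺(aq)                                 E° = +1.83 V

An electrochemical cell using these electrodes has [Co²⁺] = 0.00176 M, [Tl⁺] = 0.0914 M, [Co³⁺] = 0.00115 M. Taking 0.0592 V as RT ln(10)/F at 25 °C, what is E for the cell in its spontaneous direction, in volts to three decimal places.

Co³⁺/Co²⁺ is the cathode (higher E°), Tl⁺/Tl the anode: E°cell = +1.83 − (-0.34) = +2.17 V, n = 1.
Overall: Co³⁺(aq) + Tl(s) → Co²⁺(aq) + Tl⁺(aq)
Q = [Co²⁺]·[Tl⁺] / ([Co³⁺]); log Q = -0.854.
E = E° − (0.0592/n) log Q = +2.17 − (0.0592/1)(-0.854) = +2.221 V.

+2.221 V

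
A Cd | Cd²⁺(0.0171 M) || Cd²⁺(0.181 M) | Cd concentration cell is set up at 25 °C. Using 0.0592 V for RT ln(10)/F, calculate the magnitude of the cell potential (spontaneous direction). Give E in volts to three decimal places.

For a concentration cell E°cell = 0. The 0.181 M side is the cathode (reduction is favoured where [Cd²⁺] is higher).
With n = 2, E = −(0.0592/2) log([Cd²⁺]ₐₙ/[Cd²⁺]꜀ₐₜ) = −(0.0592/2) log(0.0171/0.181) = −(0.0592/2)(-1.025) = +0.030 V.

+0.030 V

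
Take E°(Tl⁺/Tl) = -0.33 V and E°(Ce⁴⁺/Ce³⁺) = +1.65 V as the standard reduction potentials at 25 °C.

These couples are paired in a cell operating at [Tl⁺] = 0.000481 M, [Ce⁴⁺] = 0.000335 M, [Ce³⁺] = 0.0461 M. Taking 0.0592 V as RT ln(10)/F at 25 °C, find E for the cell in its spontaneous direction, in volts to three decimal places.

Ce⁴⁺/Ce³⁺ is the cathode (higher E°), Tl⁺/Tl the anode: E°cell = +1.65 − (-0.33) = +1.98 V, n = 1.
Overall: Ce⁴⁺(aq) + Tl(s) → Ce³⁺(aq) + Tl⁺(aq)
Q = [Ce³⁺]·[Tl⁺] / ([Ce⁴⁺]); log Q = -1.179.
E = E° − (0.0592/n) log Q = +1.98 − (0.0592/1)(-1.179) = +2.050 V.

+2.050 V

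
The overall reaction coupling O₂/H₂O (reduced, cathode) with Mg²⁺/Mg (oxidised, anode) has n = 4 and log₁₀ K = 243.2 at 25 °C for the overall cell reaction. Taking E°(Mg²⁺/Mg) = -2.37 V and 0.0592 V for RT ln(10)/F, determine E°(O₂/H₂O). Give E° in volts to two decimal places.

E°cell = (0.0592/n)·log K = (0.0592/4)(243.2) = +3.599 V.
Since O₂/H₂O is the cathode and Mg²⁺/Mg the anode, E°cell = E°(O₂/H₂O) − E°(Mg²⁺/Mg).
So E°(O₂/H₂O) = E°cell + E°(Mg²⁺/Mg) = +3.599 + (-2.37) = +1.23 V.

+1.23 V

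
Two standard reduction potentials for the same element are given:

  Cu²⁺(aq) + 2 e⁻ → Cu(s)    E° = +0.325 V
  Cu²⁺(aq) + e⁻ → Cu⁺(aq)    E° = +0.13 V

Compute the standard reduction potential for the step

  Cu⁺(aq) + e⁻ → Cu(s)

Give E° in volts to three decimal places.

+0.520 V

Sequential free energies add, so n₃E°₃ = n₁E°₁ + n₂E°₂.
With n₃ = 2, and the known step contributing 1×(+0.13) V, the unknown satisfies 1·E° = 2×(+0.325) − 1×(+0.13) = +0.520.
E° = +0.520 / 1 = +0.520 V.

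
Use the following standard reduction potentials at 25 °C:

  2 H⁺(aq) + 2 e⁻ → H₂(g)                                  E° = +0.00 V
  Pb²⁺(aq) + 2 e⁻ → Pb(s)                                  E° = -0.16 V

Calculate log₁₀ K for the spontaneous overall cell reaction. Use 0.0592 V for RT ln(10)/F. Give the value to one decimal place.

5.4

Cathode: H⁺/H₂; anode: Pb²⁺/Pb. E°cell = +0.16 V, n = 2.
log K = nE°cell / 0.0592 = (2)(+0.16) / 0.0592 = 5.4.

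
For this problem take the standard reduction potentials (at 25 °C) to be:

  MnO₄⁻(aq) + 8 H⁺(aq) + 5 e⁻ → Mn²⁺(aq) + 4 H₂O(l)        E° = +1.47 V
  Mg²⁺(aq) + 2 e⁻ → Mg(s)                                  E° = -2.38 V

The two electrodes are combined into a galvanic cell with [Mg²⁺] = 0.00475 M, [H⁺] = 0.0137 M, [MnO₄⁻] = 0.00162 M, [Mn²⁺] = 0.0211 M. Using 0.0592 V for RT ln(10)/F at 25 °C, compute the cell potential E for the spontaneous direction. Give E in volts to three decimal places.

+3.729 V

MnO₄⁻/Mn²⁺ is the cathode (higher E°), Mg²⁺/Mg the anode: E°cell = +1.47 − (-2.38) = +3.85 V, n = 10.
Overall: 2 MnO₄⁻(aq) + 16 H⁺(aq) + 5 Mg(s) → 2 Mn²⁺(aq) + 8 H₂O(l) + 5 Mg²⁺(aq)
Q = [Mn²⁺]^2·[Mg²⁺]^5 / ([MnO₄⁻]^2·[H⁺]^16); log Q = 20.425.
E = E° − (0.0592/n) log Q = +3.85 − (0.0592/10)(20.425) = +3.729 V.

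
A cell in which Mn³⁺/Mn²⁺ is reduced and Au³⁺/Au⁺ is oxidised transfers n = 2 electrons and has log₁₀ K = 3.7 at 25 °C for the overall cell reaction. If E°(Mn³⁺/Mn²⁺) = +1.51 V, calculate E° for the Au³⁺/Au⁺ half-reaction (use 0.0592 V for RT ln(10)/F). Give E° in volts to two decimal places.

E°cell = (0.0592/n)·log K = (0.0592/2)(3.7) = +0.110 V.
Since Mn³⁺/Mn²⁺ is the cathode and Au³⁺/Au⁺ the anode, E°cell = E°(Mn³⁺/Mn²⁺) − E°(Au³⁺/Au⁺).
So E°(Au³⁺/Au⁺) = E°(Mn³⁺/Mn²⁺) − E°cell = (+1.51) − (+0.110) = +1.40 V.

+1.40 V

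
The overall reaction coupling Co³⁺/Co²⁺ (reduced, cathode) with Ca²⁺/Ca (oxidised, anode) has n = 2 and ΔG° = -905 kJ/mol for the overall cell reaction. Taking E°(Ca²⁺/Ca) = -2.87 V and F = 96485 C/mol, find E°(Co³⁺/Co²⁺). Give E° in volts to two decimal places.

E°cell = −ΔG°/(nF) = −(-905×10³)/((2)(96485)) = +4.690 V.
Since Co³⁺/Co²⁺ is the cathode and Ca²⁺/Ca the anode, E°cell = E°(Co³⁺/Co²⁺) − E°(Ca²⁺/Ca).
So E°(Co³⁺/Co²⁺) = E°cell + E°(Ca²⁺/Ca) = +4.690 + (-2.87) = +1.82 V.

+1.82 V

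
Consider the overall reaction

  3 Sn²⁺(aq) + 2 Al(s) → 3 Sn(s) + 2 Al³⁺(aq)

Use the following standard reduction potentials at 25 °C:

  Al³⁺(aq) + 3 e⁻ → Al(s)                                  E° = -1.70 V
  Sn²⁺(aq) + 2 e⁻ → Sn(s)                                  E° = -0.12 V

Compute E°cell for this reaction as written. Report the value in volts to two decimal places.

The Sn²⁺/Sn couple has the higher reduction potential, so it is the cathode; Al³⁺/Al is oxidised at the anode.
E°cell = E°(cathode) − E°(anode) = (-0.12) − (-1.70) = +1.58 V.

+1.58 V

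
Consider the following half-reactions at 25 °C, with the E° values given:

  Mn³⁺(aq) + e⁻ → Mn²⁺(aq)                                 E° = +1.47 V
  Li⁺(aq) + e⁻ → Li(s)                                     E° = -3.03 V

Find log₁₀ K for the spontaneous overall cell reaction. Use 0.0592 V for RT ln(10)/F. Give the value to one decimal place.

76.0

Cathode: Mn³⁺/Mn²⁺; anode: Li⁺/Li. E°cell = +4.50 V, n = 1.
log K = nE°cell / 0.0592 = (1)(+4.50) / 0.0592 = 76.0.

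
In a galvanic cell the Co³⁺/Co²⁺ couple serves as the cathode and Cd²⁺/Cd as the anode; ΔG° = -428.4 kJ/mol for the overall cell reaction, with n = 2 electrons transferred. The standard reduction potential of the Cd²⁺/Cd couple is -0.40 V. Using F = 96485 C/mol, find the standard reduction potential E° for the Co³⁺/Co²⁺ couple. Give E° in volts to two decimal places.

+1.82 V

E°cell = −ΔG°/(nF) = −(-428.4×10³)/((2)(96485)) = +2.220 V.
Since Co³⁺/Co²⁺ is the cathode and Cd²⁺/Cd the anode, E°cell = E°(Co³⁺/Co²⁺) − E°(Cd²⁺/Cd).
So E°(Co³⁺/Co²⁺) = E°cell + E°(Cd²⁺/Cd) = +2.220 + (-0.40) = +1.82 V.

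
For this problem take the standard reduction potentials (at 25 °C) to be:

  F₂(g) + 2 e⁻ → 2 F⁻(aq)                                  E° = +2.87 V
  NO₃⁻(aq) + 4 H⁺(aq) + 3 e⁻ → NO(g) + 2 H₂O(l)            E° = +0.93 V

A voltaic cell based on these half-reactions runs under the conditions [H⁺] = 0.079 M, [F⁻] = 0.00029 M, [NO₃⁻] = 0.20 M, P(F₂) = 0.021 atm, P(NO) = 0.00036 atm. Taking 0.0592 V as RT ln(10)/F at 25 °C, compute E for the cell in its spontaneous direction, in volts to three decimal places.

F₂/F⁻ is the cathode (higher E°), NO₃⁻/NO the anode: E°cell = +2.87 − (+0.93) = +1.94 V, n = 6.
Overall: 3 F₂(g) + 2 NO(g) + 4 H₂O(l) → 6 F⁻(aq) + 2 NO₃⁻(aq) + 8 H⁺(aq)
Q = [F⁻]^6·[NO₃⁻]^2·[H⁺]^8 / (P(F₂)^3·P(NO)^2); log Q = -19.522.
E = E° − (0.0592/n) log Q = +1.94 − (0.0592/6)(-19.522) = +2.133 V.

+2.133 V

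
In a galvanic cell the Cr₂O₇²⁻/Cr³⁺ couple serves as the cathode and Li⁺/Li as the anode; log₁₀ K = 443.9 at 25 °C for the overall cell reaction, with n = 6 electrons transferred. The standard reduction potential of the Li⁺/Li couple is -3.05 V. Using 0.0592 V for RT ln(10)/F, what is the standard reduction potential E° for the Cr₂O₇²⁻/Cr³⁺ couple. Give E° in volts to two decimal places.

+1.33 V

E°cell = (0.0592/n)·log K = (0.0592/6)(443.9) = +4.380 V.
Since Cr₂O₇²⁻/Cr³⁺ is the cathode and Li⁺/Li the anode, E°cell = E°(Cr₂O₇²⁻/Cr³⁺) − E°(Li⁺/Li).
So E°(Cr₂O₇²⁻/Cr³⁺) = E°cell + E°(Li⁺/Li) = +4.380 + (-3.05) = +1.33 V.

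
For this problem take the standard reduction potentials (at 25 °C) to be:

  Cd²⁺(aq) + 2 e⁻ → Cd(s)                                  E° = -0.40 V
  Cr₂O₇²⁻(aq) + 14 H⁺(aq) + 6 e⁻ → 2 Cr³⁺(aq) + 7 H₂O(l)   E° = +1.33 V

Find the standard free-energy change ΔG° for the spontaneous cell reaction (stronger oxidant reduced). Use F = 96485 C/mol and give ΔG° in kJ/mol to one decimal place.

Cr₂O₇²⁻/Cr³⁺ (E° = +1.33 V) is the cathode; Cd²⁺/Cd (E° = -0.40 V) is the anode, so E°cell = +1.73 V.
Balancing electrons gives n = 6 (lcm of 6 and 2).
ΔG° = −nFE° = −(6)(96485)(+1.73) = -1,001,514 J = -1001.5 kJ/mol.

-1001.5 kJ/mol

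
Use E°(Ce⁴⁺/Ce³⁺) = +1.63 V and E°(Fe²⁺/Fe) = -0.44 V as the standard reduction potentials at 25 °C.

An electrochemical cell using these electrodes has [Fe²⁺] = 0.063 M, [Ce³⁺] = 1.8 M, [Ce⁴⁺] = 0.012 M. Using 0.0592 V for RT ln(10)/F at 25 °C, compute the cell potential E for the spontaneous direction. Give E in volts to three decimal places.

Ce⁴⁺/Ce³⁺ is the cathode (higher E°), Fe²⁺/Fe the anode: E°cell = +1.63 − (-0.44) = +2.07 V, n = 2.
Overall: 2 Ce⁴⁺(aq) + Fe(s) → 2 Ce³⁺(aq) + Fe²⁺(aq)
Q = [Ce³⁺]^2·[Fe²⁺] / ([Ce⁴⁺]^2); log Q = 3.152.
E = E° − (0.0592/n) log Q = +2.07 − (0.0592/2)(3.152) = +1.977 V.

+1.977 V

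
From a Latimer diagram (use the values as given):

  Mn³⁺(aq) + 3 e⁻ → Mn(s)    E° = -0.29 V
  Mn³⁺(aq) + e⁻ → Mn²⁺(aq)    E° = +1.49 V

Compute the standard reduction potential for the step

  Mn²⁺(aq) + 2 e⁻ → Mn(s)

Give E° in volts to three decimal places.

Sequential free energies add, so n₃E°₃ = n₁E°₁ + n₂E°₂.
With n₃ = 3, and the known step contributing 1×(+1.49) V, the unknown satisfies 2·E° = 3×(-0.29) − 1×(+1.49) = -2.360.
E° = -2.360 / 2 = -1.180 V.

-1.180 V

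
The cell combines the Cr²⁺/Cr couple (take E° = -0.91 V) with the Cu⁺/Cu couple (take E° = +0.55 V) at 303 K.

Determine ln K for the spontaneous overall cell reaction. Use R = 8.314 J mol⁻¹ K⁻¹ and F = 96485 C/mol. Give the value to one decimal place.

111.8

Cathode: Cu⁺/Cu; anode: Cr²⁺/Cr. E°cell = (+0.55) − (-0.91) = +1.46 V, with n = 2.
ΔG° = −nFE° = −RT ln K, so ln K = nFE°/(RT) = (2)(96485)(+1.46) / ((8.314)(303)) = 111.838.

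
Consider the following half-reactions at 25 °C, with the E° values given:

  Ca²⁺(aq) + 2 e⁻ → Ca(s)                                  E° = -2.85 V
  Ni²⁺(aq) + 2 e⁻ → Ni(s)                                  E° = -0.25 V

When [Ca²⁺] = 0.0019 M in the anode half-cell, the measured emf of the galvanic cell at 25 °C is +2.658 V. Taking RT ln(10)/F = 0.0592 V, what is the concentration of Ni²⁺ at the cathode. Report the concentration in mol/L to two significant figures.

Ni²⁺/Ni is the cathode, Ca²⁺/Ca the anode: E°cell = +2.60 V, n = 2.
Overall reaction: Ni²⁺(aq) + Ca(s) → Ni(s) + Ca²⁺(aq); Q = [Ca²⁺]^1/[Ni²⁺]^1.
From E = E° − (0.0592/n) log Q: log Q = (E° − E)·n/0.0592 = (+2.60 − (+2.658))·2/0.0592 = -1.9595.
So 1·log[Ni²⁺] = 1·log(0.0019) − log Q = -2.7212 − (-1.9595) = -0.7617; [Ni²⁺] = 10^(-0.7617) ≈ 0.17 M.

0.17 M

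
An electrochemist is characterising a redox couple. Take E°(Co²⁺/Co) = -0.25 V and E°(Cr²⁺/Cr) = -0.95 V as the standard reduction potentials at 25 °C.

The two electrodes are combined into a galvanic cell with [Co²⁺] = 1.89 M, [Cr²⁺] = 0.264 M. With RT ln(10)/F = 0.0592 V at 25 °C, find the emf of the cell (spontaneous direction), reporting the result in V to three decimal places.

Co²⁺/Co is the cathode (higher E°), Cr²⁺/Cr the anode: E°cell = -0.25 − (-0.95) = +0.70 V, n = 2.
Overall: Co²⁺(aq) + Cr(s) → Co(s) + Cr²⁺(aq)
Q = [Cr²⁺] / ([Co²⁺]); log Q = -0.855.
E = E° − (0.0592/n) log Q = +0.70 − (0.0592/2)(-0.855) = +0.725 V.

+0.725 V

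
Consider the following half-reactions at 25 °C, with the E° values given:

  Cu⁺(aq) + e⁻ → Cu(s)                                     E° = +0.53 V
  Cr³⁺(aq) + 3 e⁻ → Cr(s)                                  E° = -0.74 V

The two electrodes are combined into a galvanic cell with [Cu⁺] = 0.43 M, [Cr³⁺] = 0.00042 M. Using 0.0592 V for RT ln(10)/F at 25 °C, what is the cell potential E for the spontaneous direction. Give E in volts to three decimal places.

Cu⁺/Cu is the cathode (higher E°), Cr³⁺/Cr the anode: E°cell = +0.53 − (-0.74) = +1.27 V, n = 3.
Overall: 3 Cu⁺(aq) + Cr(s) → 3 Cu(s) + Cr³⁺(aq)
Q = [Cr³⁺] / ([Cu⁺]^3); log Q = -2.277.
E = E° − (0.0592/n) log Q = +1.27 − (0.0592/3)(-2.277) = +1.315 V.

+1.315 V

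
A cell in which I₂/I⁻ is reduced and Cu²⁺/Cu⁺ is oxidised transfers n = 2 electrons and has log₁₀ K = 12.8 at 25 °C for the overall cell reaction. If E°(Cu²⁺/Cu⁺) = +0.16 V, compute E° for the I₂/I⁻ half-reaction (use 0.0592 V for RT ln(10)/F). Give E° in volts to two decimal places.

+0.54 V

E°cell = (0.0592/n)·log K = (0.0592/2)(12.8) = +0.379 V.
Since I₂/I⁻ is the cathode and Cu²⁺/Cu⁺ the anode, E°cell = E°(I₂/I⁻) − E°(Cu²⁺/Cu⁺).
So E°(I₂/I⁻) = E°cell + E°(Cu²⁺/Cu⁺) = +0.379 + (+0.16) = +0.54 V.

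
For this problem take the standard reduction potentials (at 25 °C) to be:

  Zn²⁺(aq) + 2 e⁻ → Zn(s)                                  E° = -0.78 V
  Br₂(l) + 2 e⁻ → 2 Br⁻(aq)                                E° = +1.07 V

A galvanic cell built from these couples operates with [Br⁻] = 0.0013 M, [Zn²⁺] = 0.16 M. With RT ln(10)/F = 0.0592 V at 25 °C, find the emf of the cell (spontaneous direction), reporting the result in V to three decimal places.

Br₂/Br⁻ is the cathode (higher E°), Zn²⁺/Zn the anode: E°cell = +1.07 − (-0.78) = +1.85 V, n = 2.
Overall: Br₂(l) + Zn(s) → 2 Br⁻(aq) + Zn²⁺(aq)
Q = [Br⁻]^2·[Zn²⁺]; log Q = -6.568.
E = E° − (0.0592/n) log Q = +1.85 − (0.0592/2)(-6.568) = +2.044 V.

+2.044 V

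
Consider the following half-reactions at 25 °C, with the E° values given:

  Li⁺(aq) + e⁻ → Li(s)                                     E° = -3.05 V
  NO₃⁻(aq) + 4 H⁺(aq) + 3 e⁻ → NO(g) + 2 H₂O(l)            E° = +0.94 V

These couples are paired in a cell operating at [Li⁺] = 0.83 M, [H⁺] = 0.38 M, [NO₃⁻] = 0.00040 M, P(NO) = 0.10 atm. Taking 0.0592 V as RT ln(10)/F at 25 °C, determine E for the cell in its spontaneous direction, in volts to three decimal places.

+3.914 V

NO₃⁻/NO is the cathode (higher E°), Li⁺/Li the anode: E°cell = +0.94 − (-3.05) = +3.99 V, n = 3.
Overall: NO₃⁻(aq) + 4 H⁺(aq) + 3 Li(s) → NO(g) + 2 H₂O(l) + 3 Li⁺(aq)
Q = P(NO)·[Li⁺]^3 / ([NO₃⁻]·[H⁺]^4); log Q = 3.836.
E = E° − (0.0592/n) log Q = +3.99 − (0.0592/3)(3.836) = +3.914 V.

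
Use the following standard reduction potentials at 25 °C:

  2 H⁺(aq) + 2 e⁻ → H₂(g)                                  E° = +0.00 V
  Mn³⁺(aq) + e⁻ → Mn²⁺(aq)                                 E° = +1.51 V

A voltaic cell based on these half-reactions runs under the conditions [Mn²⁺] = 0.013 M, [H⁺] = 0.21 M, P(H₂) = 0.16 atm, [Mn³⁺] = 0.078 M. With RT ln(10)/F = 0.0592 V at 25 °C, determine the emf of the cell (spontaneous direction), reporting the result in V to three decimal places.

+1.573 V

Mn³⁺/Mn²⁺ is the cathode (higher E°), H⁺/H₂ the anode: E°cell = +1.51 − (+0.00) = +1.51 V, n = 2.
Overall: 2 Mn³⁺(aq) + H₂(g) → 2 Mn²⁺(aq) + 2 H⁺(aq)
Q = [Mn²⁺]^2·[H⁺]^2 / ([Mn³⁺]^2·P(H₂)); log Q = -2.116.
E = E° − (0.0592/n) log Q = +1.51 − (0.0592/2)(-2.116) = +1.573 V.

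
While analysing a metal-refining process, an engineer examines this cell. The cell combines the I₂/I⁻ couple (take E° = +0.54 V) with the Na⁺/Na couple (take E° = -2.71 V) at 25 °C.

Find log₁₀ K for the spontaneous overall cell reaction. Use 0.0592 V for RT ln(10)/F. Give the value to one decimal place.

Cathode: I₂/I⁻; anode: Na⁺/Na. E°cell = +3.25 V, n = 2.
log K = nE°cell / 0.0592 = (2)(+3.25) / 0.0592 = 109.8.

109.8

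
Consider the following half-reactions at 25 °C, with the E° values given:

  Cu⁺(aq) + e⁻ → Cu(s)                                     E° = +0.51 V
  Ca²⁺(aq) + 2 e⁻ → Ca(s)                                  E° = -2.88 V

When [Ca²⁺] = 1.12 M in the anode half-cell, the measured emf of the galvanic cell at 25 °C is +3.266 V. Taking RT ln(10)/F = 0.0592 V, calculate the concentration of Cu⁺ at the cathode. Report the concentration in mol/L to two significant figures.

0.0085 M

Cu⁺/Cu is the cathode, Ca²⁺/Ca the anode: E°cell = +3.39 V, n = 2.
Overall reaction: 2 Cu⁺(aq) + Ca(s) → 2 Cu(s) + Ca²⁺(aq); Q = [Ca²⁺]^1/[Cu⁺]^2.
From E = E° − (0.0592/n) log Q: log Q = (E° − E)·n/0.0592 = (+3.39 − (+3.266))·2/0.0592 = 4.1892.
So 2·log[Cu⁺] = 1·log(1.12) − log Q = 0.0492 − (4.1892) = -4.1400; log[Cu⁺] = -4.1400 / 2 = -2.0700; [Cu⁺] = 10^(-2.0700) ≈ 0.0085 M.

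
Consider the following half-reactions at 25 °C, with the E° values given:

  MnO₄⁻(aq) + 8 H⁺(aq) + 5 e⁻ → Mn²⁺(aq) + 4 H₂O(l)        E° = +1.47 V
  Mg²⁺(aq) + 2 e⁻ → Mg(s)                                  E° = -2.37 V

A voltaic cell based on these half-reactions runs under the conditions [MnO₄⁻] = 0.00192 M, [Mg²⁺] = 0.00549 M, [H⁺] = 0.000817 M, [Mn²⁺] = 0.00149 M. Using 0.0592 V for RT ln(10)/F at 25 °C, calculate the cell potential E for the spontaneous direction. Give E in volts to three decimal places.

MnO₄⁻/Mn²⁺ is the cathode (higher E°), Mg²⁺/Mg the anode: E°cell = +1.47 − (-2.37) = +3.84 V, n = 10.
Overall: 2 MnO₄⁻(aq) + 16 H⁺(aq) + 5 Mg(s) → 2 Mn²⁺(aq) + 8 H₂O(l) + 5 Mg²⁺(aq)
Q = [Mn²⁺]^2·[Mg²⁺]^5 / ([MnO₄⁻]^2·[H⁺]^16); log Q = 37.882.
E = E° − (0.0592/n) log Q = +3.84 − (0.0592/10)(37.882) = +3.616 V.

+3.616 V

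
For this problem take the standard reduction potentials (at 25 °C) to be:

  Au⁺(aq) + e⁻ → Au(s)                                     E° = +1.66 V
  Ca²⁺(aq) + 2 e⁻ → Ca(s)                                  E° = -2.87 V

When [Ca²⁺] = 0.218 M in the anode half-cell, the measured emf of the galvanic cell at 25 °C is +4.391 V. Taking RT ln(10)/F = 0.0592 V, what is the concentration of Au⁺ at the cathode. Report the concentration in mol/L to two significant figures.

0.0021 M

Au⁺/Au is the cathode, Ca²⁺/Ca the anode: E°cell = +4.53 V, n = 2.
Overall reaction: 2 Au⁺(aq) + Ca(s) → 2 Au(s) + Ca²⁺(aq); Q = [Ca²⁺]^1/[Au⁺]^2.
From E = E° − (0.0592/n) log Q: log Q = (E° − E)·n/0.0592 = (+4.53 − (+4.391))·2/0.0592 = 4.6959.
So 2·log[Au⁺] = 1·log(0.218) − log Q = -0.6615 − (4.6959) = -5.3574; log[Au⁺] = -5.3574 / 2 = -2.6787; [Au⁺] = 10^(-2.6787) ≈ 0.0021 M.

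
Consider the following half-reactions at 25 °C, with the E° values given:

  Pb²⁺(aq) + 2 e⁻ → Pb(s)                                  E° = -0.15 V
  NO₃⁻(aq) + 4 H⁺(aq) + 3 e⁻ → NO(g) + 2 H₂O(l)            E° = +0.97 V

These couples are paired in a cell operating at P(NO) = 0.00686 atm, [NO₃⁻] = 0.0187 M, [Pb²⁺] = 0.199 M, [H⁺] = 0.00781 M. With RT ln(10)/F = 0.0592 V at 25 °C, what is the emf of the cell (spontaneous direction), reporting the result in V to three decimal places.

+0.983 V

NO₃⁻/NO is the cathode (higher E°), Pb²⁺/Pb the anode: E°cell = +0.97 − (-0.15) = +1.12 V, n = 6.
Overall: 2 NO₃⁻(aq) + 8 H⁺(aq) + 3 Pb(s) → 2 NO(g) + 4 H₂O(l) + 3 Pb²⁺(aq)
Q = P(NO)^2·[Pb²⁺]^3 / ([NO₃⁻]^2·[H⁺]^8); log Q = 13.884.
E = E° − (0.0592/n) log Q = +1.12 − (0.0592/6)(13.884) = +0.983 V.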